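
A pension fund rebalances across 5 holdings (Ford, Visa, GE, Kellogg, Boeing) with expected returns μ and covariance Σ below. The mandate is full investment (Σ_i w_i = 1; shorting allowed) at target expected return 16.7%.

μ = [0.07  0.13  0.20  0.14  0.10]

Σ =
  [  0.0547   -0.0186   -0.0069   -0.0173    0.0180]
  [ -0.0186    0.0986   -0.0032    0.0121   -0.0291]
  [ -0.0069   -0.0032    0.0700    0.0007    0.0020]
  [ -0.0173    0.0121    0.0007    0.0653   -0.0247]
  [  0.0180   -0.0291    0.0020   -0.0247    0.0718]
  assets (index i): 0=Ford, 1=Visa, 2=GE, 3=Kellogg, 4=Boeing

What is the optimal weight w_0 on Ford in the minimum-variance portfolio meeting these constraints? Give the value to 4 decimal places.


p=Σ⁻¹μ = [2.6320  2.3104  3.1091  3.4240  2.7606]
q=Σ⁻¹𝟙 = [28.0571  19.6361  16.9827  28.0103  24.0149]
a=μᵀp=1.861838  b=𝟙ᵀp=14.236161  c=𝟙ᵀq=116.701054  D=ac−b²=14.610191
λ₁=(c·0.167−b)/D = (116.701054·0.167−14.236161)/14.610191 = 0.359538
λ₂=(a−b·0.167)/D = (1.861838−14.236161·0.167)/14.610191 = -0.035290
w* = 0.359538·p + -0.035290·q:
  w_0 = 0.359538·2.6320 + -0.035290·28.0571 = -0.0438  (Ford)
  w_1 = 0.359538·2.3104 + -0.035290·19.6361 = 0.1377  (Visa)
  w_2 = 0.359538·3.1091 + -0.035290·16.9827 = 0.5185  (GE)
  w_3 = 0.359538·3.4240 + -0.035290·28.0103 = 0.2426  (Kellogg)
  w_4 = 0.359538·2.7606 + -0.035290·24.0149 = 0.1450  (Boeing)
Σw_i=1.0000  μᵀw=0.1670
σ²=wᵀΣw=λ₁·μ_p+λ₂ = 0.359538·0.167 + -0.035290 = 0.024752 ≈ 0.0248

-0.0438


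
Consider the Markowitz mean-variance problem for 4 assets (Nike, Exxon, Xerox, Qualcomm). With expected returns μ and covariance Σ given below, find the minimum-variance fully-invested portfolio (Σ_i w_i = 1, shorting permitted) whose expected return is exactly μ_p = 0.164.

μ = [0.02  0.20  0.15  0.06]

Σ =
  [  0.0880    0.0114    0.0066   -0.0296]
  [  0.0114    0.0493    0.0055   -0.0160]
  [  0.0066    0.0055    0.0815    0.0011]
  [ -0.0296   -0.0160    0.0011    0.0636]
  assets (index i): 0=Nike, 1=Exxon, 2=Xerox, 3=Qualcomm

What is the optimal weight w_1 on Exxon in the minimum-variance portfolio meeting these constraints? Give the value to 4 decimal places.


g=Σ⁻¹μ = [0.2618  4.5387  1.4836  2.1814]
h=Σ⁻¹𝟙 = [17.5730  24.9923  8.7548  30.0379]
a=μᵀg=1.266394  b=𝟙ᵀg=8.465423  c=𝟙ᵀh=81.358059  D=ac−b²=31.367945
λ₁=(c·0.164−b)/D = (81.358059·0.164−8.465423)/31.367945 = 0.155487
λ₂=(a−b·0.164)/D = (1.266394−8.465423·0.164)/31.367945 = -0.003887
w* = 0.155487·g + -0.003887·h:
  w_0 = 0.155487·0.2618 + -0.003887·17.5730 = -0.0276  (Nike)
  w_1 = 0.155487·4.5387 + -0.003887·24.9923 = 0.6086  (Exxon)
  w_2 = 0.155487·1.4836 + -0.003887·8.7548 = 0.1966  (Xerox)
  w_3 = 0.155487·2.1814 + -0.003887·30.0379 = 0.2224  (Qualcomm)
Σw_i=1.0000  μᵀw=0.1640
σ²=wᵀΣw=λ₁·μ_p+λ₂ = 0.155487·0.164 + -0.003887 = 0.021613 ≈ 0.0216

0.6086


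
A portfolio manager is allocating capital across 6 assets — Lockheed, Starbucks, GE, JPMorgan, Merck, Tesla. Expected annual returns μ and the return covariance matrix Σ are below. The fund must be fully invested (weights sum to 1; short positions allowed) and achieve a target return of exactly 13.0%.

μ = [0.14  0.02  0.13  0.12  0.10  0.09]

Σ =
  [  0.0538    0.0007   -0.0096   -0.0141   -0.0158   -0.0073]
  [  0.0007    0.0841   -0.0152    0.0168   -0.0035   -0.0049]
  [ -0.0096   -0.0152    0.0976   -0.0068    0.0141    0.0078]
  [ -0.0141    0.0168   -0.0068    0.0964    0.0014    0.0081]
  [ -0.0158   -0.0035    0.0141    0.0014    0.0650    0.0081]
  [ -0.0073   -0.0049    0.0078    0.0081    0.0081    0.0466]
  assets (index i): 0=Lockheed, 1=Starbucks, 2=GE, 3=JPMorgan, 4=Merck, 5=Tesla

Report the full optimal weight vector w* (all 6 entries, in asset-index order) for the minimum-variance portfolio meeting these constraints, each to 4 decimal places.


u=Σ⁻¹μ = [4.1318  0.3092  1.4826  1.7267  1.9866  1.7175]
v=Σ⁻¹𝟙 = [31.7751  13.4563  11.9586  11.5172  18.4179  20.6468]
a=μᵀu=1.337802  b=𝟙ᵀu=11.354321  c=𝟙ᵀv=107.771849  D=ac−b²=15.256833
λ₁=(c·0.130−b)/D = (107.771849·0.130−11.354321)/15.256833 = 0.174087
λ₂=(a−b·0.130)/D = (1.337802−11.354321·0.130)/15.256833 = -0.009062
w* = 0.174087·u + -0.009062·v:
  w_0 = 0.174087·4.1318 + -0.009062·31.7751 = 0.4313  (Lockheed)
  w_1 = 0.174087·0.3092 + -0.009062·13.4563 = -0.0681  (Starbucks)
  w_2 = 0.174087·1.4826 + -0.009062·11.9586 = 0.1497  (GE)
  w_3 = 0.174087·1.7267 + -0.009062·11.5172 = 0.1962  (JPMorgan)
  w_4 = 0.174087·1.9866 + -0.009062·18.4179 = 0.1789  (Merck)
  w_5 = 0.174087·1.7175 + -0.009062·20.6468 = 0.1119  (Tesla)
Σw_i=1.0000  μᵀw=0.1300
σ²=wᵀΣw=λ₁·μ_p+λ₂ = 0.174087·0.130 + -0.009062 = 0.013569 ≈ 0.0136

0.4313  -0.0681  0.1497  0.1962  0.1789  0.1119


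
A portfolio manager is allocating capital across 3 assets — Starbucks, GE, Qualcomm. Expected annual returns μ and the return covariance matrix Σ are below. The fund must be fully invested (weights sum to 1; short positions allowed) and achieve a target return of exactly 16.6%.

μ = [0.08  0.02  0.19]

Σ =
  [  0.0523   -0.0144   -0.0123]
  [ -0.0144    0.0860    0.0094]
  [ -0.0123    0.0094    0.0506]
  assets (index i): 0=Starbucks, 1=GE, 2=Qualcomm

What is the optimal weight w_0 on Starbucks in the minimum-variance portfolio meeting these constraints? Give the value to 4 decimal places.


0.3286

u=Σ⁻¹μ = [2.6065  0.1932  4.3526]
v=Σ⁻¹𝟙 = [28.5940  13.7756  24.1545]
a=μᵀu=1.039387  b=𝟙ᵀu=7.152385  c=𝟙ᵀv=66.524124  D=ac−b²=17.987667
λ₁=(c·0.166−b)/D = (66.524124·0.166−7.152385)/17.987667 = 0.216294
λ₂=(a−b·0.166)/D = (1.039387−7.152385·0.166)/17.987667 = -0.008223
w* = 0.216294·u + -0.008223·v:
  w_0 = 0.216294·2.6065 + -0.008223·28.5940 = 0.3286  (Starbucks)
  w_1 = 0.216294·0.1932 + -0.008223·13.7756 = -0.0715  (GE)
  w_2 = 0.216294·4.3526 + -0.008223·24.1545 = 0.7428  (Qualcomm)
Σw_i=1.0000  μᵀw=0.1660
σ²=wᵀΣw=λ₁·μ_p+λ₂ = 0.216294·0.166 + -0.008223 = 0.027682 ≈ 0.0277


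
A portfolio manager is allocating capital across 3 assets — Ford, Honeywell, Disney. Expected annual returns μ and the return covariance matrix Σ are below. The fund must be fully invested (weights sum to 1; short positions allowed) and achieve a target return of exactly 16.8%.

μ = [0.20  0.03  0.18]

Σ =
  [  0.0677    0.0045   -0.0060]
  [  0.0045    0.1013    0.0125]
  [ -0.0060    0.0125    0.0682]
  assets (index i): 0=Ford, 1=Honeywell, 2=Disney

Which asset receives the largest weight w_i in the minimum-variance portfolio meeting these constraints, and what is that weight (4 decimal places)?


g=Σ⁻¹μ = [3.2309  -0.2129  2.9626]
h=Σ⁻¹𝟙 = [15.5827  7.3676  14.6833]
a=μᵀg=1.173060  b=𝟙ᵀg=5.980552  c=𝟙ᵀh=37.633543  D=ac−b²=8.379384
λ₁=(c·0.168−b)/D = (37.633543·0.168−5.980552)/8.379384 = 0.040800
λ₂=(a−b·0.168)/D = (1.173060−5.980552·0.168)/8.379384 = 0.020088
w* = 0.040800·g + 0.020088·h:
  w_0 = 0.040800·3.2309 + 0.020088·15.5827 = 0.4449  (Ford)
  w_1 = 0.040800·-0.2129 + 0.020088·7.3676 = 0.1393  (Honeywell)
  w_2 = 0.040800·2.9626 + 0.020088·14.6833 = 0.4158  (Disney)
Σw_i=1.0000  μᵀw=0.1680
σ²=wᵀΣw=λ₁·μ_p+λ₂ = 0.040800·0.168 + 0.020088 = 0.026943 ≈ 0.0269

Ford (0.4449)


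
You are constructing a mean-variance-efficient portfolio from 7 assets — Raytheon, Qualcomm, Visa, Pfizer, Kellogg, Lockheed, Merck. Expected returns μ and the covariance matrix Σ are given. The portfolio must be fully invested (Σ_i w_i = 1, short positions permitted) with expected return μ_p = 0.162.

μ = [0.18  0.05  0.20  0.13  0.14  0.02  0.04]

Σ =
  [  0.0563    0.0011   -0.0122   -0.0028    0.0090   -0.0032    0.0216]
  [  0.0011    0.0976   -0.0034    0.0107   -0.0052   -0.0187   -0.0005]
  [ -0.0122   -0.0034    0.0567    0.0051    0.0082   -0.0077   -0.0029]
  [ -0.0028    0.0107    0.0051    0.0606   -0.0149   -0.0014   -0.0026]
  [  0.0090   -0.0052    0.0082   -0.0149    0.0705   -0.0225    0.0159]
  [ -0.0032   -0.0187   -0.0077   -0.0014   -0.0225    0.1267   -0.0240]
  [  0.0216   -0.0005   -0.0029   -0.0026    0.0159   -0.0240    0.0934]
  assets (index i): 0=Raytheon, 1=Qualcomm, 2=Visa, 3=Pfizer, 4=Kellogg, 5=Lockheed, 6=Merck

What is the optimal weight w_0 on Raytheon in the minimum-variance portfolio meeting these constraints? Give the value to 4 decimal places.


u=Σ⁻¹μ = [4.0864  0.6184  4.0536  2.3566  1.9136  0.8849  -0.4204]
v=Σ⁻¹𝟙 = [17.5328  12.9101  20.6991  18.3927  17.6027  16.5583  9.1340]
a=μᵀu=2.152334  b=𝟙ᵀu=13.493169  c=𝟙ᵀv=112.829564  D=ac−b²=60.781292
λ₁=(c·0.162−b)/D = (112.829564·0.162−13.493169)/60.781292 = 0.078729
λ₂=(a−b·0.162)/D = (2.152334−13.493169·0.162)/60.781292 = -0.000552
w* = 0.078729·u + -0.000552·v:
  w_0 = 0.078729·4.0864 + -0.000552·17.5328 = 0.3120  (Raytheon)
  w_1 = 0.078729·0.6184 + -0.000552·12.9101 = 0.0416  (Qualcomm)
  w_2 = 0.078729·4.0536 + -0.000552·20.6991 = 0.3077  (Visa)
  w_3 = 0.078729·2.3566 + -0.000552·18.3927 = 0.1754  (Pfizer)
  w_4 = 0.078729·1.9136 + -0.000552·17.6027 = 0.1409  (Kellogg)
  w_5 = 0.078729·0.8849 + -0.000552·16.5583 = 0.0605  (Lockheed)
  w_6 = 0.078729·-0.4204 + -0.000552·9.1340 = -0.0381  (Merck)
Σw_i=1.0000  μᵀw=0.1620
σ²=wᵀΣw=λ₁·μ_p+λ₂ = 0.078729·0.162 + -0.000552 = 0.012202 ≈ 0.0122

0.3120


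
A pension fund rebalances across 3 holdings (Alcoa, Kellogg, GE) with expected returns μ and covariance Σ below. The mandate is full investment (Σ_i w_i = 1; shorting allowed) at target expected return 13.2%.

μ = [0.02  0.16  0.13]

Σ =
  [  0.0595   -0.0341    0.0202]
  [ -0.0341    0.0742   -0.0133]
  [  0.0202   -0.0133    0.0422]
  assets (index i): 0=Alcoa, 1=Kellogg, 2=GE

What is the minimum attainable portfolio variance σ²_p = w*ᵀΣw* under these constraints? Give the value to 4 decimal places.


0.0172

g=Σ⁻¹μ = [0.9625  3.2520  3.6448]
h=Σ⁻¹𝟙 = [26.8336  29.4159  20.1231]
a=μᵀg=1.013384  b=𝟙ᵀg=7.859218  c=𝟙ᵀh=76.372555  D=ac−b²=15.627406
λ₁=(c·0.132−b)/D = (76.372555·0.132−7.859218)/15.627406 = 0.142183
λ₂=(a−b·0.132)/D = (1.013384−7.859218·0.132)/15.627406 = -0.001538
w* = 0.142183·g + -0.001538·h:
  w_0 = 0.142183·0.9625 + -0.001538·26.8336 = 0.0956  (Alcoa)
  w_1 = 0.142183·3.2520 + -0.001538·29.4159 = 0.4171  (Kellogg)
  w_2 = 0.142183·3.6448 + -0.001538·20.1231 = 0.4873  (GE)
Σw_i=1.0000  μᵀw=0.1320
σ²=wᵀΣw=λ₁·μ_p+λ₂ = 0.142183·0.132 + -0.001538 = 0.017230 ≈ 0.0172


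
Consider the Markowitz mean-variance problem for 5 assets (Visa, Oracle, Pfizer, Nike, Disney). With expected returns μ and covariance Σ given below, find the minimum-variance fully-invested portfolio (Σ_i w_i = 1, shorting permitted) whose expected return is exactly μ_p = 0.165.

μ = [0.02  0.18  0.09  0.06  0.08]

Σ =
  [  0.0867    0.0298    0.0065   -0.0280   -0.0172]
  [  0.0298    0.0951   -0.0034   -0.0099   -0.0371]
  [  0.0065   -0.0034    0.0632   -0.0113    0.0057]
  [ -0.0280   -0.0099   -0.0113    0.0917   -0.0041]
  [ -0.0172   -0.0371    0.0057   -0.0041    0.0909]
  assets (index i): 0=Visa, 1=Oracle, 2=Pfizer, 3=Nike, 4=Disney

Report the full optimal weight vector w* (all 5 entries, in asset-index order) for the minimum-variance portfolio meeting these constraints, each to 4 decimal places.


-0.2844  0.6667  0.2483  0.0607  0.3087

u=Σ⁻¹μ = [-0.0910  2.8850  1.6283  1.2278  1.9936]
v=Σ⁻¹𝟙 = [15.2376  16.4403  16.9313  20.3335  20.4497]
a=μᵀu=0.897196  b=𝟙ᵀu=7.643808  c=𝟙ᵀv=89.392363  D=ac−b²=21.774703
λ₁=(c·0.165−b)/D = (89.392363·0.165−7.643808)/21.774703 = 0.326339
λ₂=(a−b·0.165)/D = (0.897196−7.643808·0.165)/21.774703 = -0.016718
w* = 0.326339·u + -0.016718·v:
  w_0 = 0.326339·-0.0910 + -0.016718·15.2376 = -0.2844  (Visa)
  w_1 = 0.326339·2.8850 + -0.016718·16.4403 = 0.6667  (Oracle)
  w_2 = 0.326339·1.6283 + -0.016718·16.9313 = 0.2483  (Pfizer)
  w_3 = 0.326339·1.2278 + -0.016718·20.3335 = 0.0607  (Nike)
  w_4 = 0.326339·1.9936 + -0.016718·20.4497 = 0.3087  (Disney)
Σw_i=1.0000  μᵀw=0.1650
σ²=wᵀΣw=λ₁·μ_p+λ₂ = 0.326339·0.165 + -0.016718 = 0.037128 ≈ 0.0371


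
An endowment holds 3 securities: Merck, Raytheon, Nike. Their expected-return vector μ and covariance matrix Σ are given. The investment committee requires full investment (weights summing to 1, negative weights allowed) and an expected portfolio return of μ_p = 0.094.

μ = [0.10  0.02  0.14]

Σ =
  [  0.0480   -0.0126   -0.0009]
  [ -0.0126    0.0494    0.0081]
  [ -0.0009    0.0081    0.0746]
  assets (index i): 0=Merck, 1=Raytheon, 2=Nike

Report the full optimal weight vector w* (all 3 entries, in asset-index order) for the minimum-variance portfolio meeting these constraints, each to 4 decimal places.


g=Σ⁻¹μ = [2.2991  0.6913  1.8294]
h=Σ⁻¹𝟙 = [27.7378  25.5192  10.9686]
a=μᵀg=0.499846  b=𝟙ᵀg=4.819769  c=𝟙ᵀh=64.225644  D=ac−b²=8.872737
λ₁=(c·0.094−b)/D = (64.225644·0.094−4.819769)/8.872737 = 0.137211
λ₂=(a−b·0.094)/D = (0.499846−4.819769·0.094)/8.872737 = 0.005273
w* = 0.137211·g + 0.005273·h:
  w_0 = 0.137211·2.2991 + 0.005273·27.7378 = 0.4617  (Merck)
  w_1 = 0.137211·0.6913 + 0.005273·25.5192 = 0.2294  (Raytheon)
  w_2 = 0.137211·1.8294 + 0.005273·10.9686 = 0.3088  (Nike)
Σw_i=1.0000  μᵀw=0.0940
σ²=wᵀΣw=λ₁·μ_p+λ₂ = 0.137211·0.094 + 0.005273 = 0.018171 ≈ 0.0182

0.4617  0.2294  0.3088


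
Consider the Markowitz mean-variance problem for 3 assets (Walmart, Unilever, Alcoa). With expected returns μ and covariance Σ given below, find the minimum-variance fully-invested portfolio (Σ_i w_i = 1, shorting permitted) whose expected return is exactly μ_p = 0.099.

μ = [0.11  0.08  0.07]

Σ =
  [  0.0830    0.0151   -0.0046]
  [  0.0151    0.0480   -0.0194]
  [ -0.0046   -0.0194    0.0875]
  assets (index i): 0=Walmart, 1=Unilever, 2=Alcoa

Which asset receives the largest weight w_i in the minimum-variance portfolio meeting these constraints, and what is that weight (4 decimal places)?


g=Σ⁻¹μ = [1.0598  1.8444  1.2646]
h=Σ⁻¹𝟙 = [8.4238  25.2434  17.4683]
a=μᵀg=0.352659  b=𝟙ᵀg=4.168873  c=𝟙ᵀh=51.135507  D=ac−b²=0.653882
λ₁=(c·0.099−b)/D = (51.135507·0.099−4.168873)/0.653882 = 1.366519
λ₂=(a−b·0.099)/D = (0.352659−4.168873·0.099)/0.653882 = -0.091851
w* = 1.366519·g + -0.091851·h:
  w_0 = 1.366519·1.0598 + -0.091851·8.4238 = 0.6746  (Walmart)
  w_1 = 1.366519·1.8444 + -0.091851·25.2434 = 0.2018  (Unilever)
  w_2 = 1.366519·1.2646 + -0.091851·17.4683 = 0.1237  (Alcoa)
Σw_i=1.0000  μᵀw=0.0990
σ²=wᵀΣw=λ₁·μ_p+λ₂ = 1.366519·0.099 + -0.091851 = 0.043434 ≈ 0.0434

Walmart (0.6746)


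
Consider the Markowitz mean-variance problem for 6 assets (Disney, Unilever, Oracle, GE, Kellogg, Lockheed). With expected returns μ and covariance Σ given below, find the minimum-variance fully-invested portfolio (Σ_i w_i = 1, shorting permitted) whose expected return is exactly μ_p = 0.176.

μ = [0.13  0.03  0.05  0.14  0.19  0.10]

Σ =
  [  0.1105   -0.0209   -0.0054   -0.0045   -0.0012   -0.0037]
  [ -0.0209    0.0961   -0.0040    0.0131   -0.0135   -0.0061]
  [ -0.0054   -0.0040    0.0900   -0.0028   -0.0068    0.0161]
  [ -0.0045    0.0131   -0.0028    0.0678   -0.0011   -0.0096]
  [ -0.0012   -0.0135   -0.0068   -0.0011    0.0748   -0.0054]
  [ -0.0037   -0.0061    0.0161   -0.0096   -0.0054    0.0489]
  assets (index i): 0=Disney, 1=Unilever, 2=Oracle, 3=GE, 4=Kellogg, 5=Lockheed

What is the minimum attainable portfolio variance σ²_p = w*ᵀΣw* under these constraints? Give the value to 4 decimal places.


0.0312

g=Σ⁻¹μ = [1.6134  0.9588  0.4730  2.4733  3.0315  2.9513]
h=Σ⁻¹𝟙 = [14.3328  15.9997  10.0875  16.9808  19.5085  25.6970]
a=μᵀg=1.479525  b=𝟙ᵀg=11.501238  c=𝟙ᵀh=102.606193  D=ac−b²=19.529943
λ₁=(c·0.176−b)/D = (102.606193·0.176−11.501238)/19.529943 = 0.335764
λ₂=(a−b·0.176)/D = (1.479525−11.501238·0.176)/19.529943 = -0.027890
w* = 0.335764·g + -0.027890·h:
  w_0 = 0.335764·1.6134 + -0.027890·14.3328 = 0.1420  (Disney)
  w_1 = 0.335764·0.9588 + -0.027890·15.9997 = -0.1243  (Unilever)
  w_2 = 0.335764·0.4730 + -0.027890·10.0875 = -0.1225  (Oracle)
  w_3 = 0.335764·2.4733 + -0.027890·16.9808 = 0.3569  (GE)
  w_4 = 0.335764·3.0315 + -0.027890·19.5085 = 0.4738  (Kellogg)
  w_5 = 0.335764·2.9513 + -0.027890·25.6970 = 0.2742  (Lockheed)
Σw_i=1.0000  μᵀw=0.1760
σ²=wᵀΣw=λ₁·μ_p+λ₂ = 0.335764·0.176 + -0.027890 = 0.031204 ≈ 0.0312


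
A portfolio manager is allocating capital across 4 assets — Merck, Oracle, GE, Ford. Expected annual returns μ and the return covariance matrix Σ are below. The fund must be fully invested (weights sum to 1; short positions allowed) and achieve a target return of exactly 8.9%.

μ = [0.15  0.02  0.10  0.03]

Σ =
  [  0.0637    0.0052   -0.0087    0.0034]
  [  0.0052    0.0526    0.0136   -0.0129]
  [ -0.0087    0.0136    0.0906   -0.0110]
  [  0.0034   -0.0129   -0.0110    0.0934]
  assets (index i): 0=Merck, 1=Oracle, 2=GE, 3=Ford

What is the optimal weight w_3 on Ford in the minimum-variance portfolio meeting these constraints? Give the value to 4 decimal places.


0.1919

g=Σ⁻¹μ = [2.5398  -0.1446  1.4149  0.3754]
h=Σ⁻¹𝟙 = [15.0515  17.9870  11.4820  13.9953]
a=μᵀg=0.530834  b=𝟙ᵀg=4.185520  c=𝟙ᵀh=58.515769  D=ac−b²=13.543556
λ₁=(c·0.089−b)/D = (58.515769·0.089−4.185520)/13.543556 = 0.075489
λ₂=(a−b·0.089)/D = (0.530834−4.185520·0.089)/13.543556 = 0.011690
w* = 0.075489·g + 0.011690·h:
  w_0 = 0.075489·2.5398 + 0.011690·15.0515 = 0.3677  (Merck)
  w_1 = 0.075489·-0.1446 + 0.011690·17.9870 = 0.1993  (Oracle)
  w_2 = 0.075489·1.4149 + 0.011690·11.4820 = 0.2410  (GE)
  w_3 = 0.075489·0.3754 + 0.011690·13.9953 = 0.1919  (Ford)
Σw_i=1.0000  μᵀw=0.0890
σ²=wᵀΣw=λ₁·μ_p+λ₂ = 0.075489·0.089 + 0.011690 = 0.018408 ≈ 0.0184


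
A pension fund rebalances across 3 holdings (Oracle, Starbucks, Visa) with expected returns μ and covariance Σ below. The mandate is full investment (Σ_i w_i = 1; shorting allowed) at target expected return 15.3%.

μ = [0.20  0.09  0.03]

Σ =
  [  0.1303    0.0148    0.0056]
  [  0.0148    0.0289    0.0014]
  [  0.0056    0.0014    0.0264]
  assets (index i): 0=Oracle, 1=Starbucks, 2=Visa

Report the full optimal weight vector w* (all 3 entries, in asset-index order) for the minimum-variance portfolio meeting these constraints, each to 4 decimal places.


0.4952  0.6469  -0.1421

p=Σ⁻¹μ = [1.2244  2.4510  0.7467]
q=Σ⁻¹𝟙 = [2.5566  31.5652  35.6626]
a=μᵀp=0.487875  b=𝟙ᵀp=4.422066  c=𝟙ᵀq=69.784380  D=ac−b²=14.491366
λ₁=(c·0.153−b)/D = (69.784380·0.153−4.422066)/14.491366 = 0.431632
λ₂=(a−b·0.153)/D = (0.487875−4.422066·0.153)/14.491366 = -0.013022
w* = 0.431632·p + -0.013022·q:
  w_0 = 0.431632·1.2244 + -0.013022·2.5566 = 0.4952  (Oracle)
  w_1 = 0.431632·2.4510 + -0.013022·31.5652 = 0.6469  (Starbucks)
  w_2 = 0.431632·0.7467 + -0.013022·35.6626 = -0.1421  (Visa)
Σw_i=1.0000  μᵀw=0.1530
σ²=wᵀΣw=λ₁·μ_p+λ₂ = 0.431632·0.153 + -0.013022 = 0.053018 ≈ 0.0530


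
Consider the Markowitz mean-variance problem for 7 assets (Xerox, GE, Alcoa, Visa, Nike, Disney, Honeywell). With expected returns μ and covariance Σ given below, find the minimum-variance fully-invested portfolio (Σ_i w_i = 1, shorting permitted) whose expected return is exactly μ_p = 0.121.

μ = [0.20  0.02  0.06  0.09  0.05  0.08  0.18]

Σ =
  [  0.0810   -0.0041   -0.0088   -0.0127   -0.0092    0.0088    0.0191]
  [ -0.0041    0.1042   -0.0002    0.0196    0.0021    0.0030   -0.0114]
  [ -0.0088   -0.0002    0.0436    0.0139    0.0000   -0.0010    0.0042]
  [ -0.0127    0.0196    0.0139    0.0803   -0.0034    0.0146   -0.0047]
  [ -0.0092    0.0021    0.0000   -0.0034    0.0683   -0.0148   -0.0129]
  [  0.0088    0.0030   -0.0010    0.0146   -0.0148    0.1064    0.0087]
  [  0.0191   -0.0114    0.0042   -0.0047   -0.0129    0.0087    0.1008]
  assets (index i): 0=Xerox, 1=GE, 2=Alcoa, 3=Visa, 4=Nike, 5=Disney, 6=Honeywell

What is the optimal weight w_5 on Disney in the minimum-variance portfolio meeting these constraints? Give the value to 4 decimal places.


0.0552

g=Σ⁻¹μ = [2.6088  0.1647  1.3488  1.3278  1.5206  0.4532  1.4712]
h=Σ⁻¹𝟙 = [15.8024  8.9825  22.7368  8.6062  20.6172  8.9817  9.2594]
a=μᵀg=1.102576  b=𝟙ᵀg=8.894990  c=𝟙ᵀh=94.986208  D=ac−b²=25.608653
λ₁=(c·0.121−b)/D = (94.986208·0.121−8.894990)/25.608653 = 0.101463
λ₂=(a−b·0.121)/D = (1.102576−8.894990·0.121)/25.608653 = 0.001026
w* = 0.101463·g + 0.001026·h:
  w_0 = 0.101463·2.6088 + 0.001026·15.8024 = 0.2809  (Xerox)
  w_1 = 0.101463·0.1647 + 0.001026·8.9825 = 0.0259  (GE)
  w_2 = 0.101463·1.3488 + 0.001026·22.7368 = 0.1602  (Alcoa)
  w_3 = 0.101463·1.3278 + 0.001026·8.6062 = 0.1436  (Visa)
  w_4 = 0.101463·1.5206 + 0.001026·20.6172 = 0.1754  (Nike)
  w_5 = 0.101463·0.4532 + 0.001026·8.9817 = 0.0552  (Disney)
  w_6 = 0.101463·1.4712 + 0.001026·9.2594 = 0.1588  (Honeywell)
Σw_i=1.0000  μᵀw=0.1210
σ²=wᵀΣw=λ₁·μ_p+λ₂ = 0.101463·0.121 + 0.001026 = 0.013303 ≈ 0.0133


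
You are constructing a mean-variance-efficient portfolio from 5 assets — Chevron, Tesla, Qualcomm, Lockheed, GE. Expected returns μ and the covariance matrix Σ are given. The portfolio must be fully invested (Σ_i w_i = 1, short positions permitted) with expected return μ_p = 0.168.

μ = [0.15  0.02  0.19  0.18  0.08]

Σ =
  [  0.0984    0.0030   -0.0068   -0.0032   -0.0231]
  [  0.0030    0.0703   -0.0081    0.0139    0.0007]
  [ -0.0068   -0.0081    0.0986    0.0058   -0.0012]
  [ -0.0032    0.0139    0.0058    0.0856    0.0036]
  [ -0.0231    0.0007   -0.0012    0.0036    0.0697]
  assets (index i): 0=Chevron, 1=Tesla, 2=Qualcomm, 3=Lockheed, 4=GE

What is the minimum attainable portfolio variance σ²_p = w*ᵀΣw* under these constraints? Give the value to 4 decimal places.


p=Σ⁻¹μ = [2.1455  0.0137  1.9819  1.9712  1.7910]
q=Σ⁻¹𝟙 = [15.3470  13.0793  12.0060  8.5166  19.0690]
a=μᵀp=1.196752  b=𝟙ᵀp=7.903294  c=𝟙ᵀq=68.017992  D=ac−b²=18.938648
λ₁=(c·0.168−b)/D = (68.017992·0.168−7.903294)/18.938648 = 0.186060
λ₂=(a−b·0.168)/D = (1.196752−7.903294·0.168)/18.938648 = -0.006917
w* = 0.186060·p + -0.006917·q:
  w_0 = 0.186060·2.1455 + -0.006917·15.3470 = 0.2930  (Chevron)
  w_1 = 0.186060·0.0137 + -0.006917·13.0793 = -0.0879  (Tesla)
  w_2 = 0.186060·1.9819 + -0.006917·12.0060 = 0.2857  (Qualcomm)
  w_3 = 0.186060·1.9712 + -0.006917·8.5166 = 0.3078  (Lockheed)
  w_4 = 0.186060·1.7910 + -0.006917·19.0690 = 0.2013  (GE)
Σw_i=1.0000  μᵀw=0.1680
σ²=wᵀΣw=λ₁·μ_p+λ₂ = 0.186060·0.168 + -0.006917 = 0.024341 ≈ 0.0243

0.0243


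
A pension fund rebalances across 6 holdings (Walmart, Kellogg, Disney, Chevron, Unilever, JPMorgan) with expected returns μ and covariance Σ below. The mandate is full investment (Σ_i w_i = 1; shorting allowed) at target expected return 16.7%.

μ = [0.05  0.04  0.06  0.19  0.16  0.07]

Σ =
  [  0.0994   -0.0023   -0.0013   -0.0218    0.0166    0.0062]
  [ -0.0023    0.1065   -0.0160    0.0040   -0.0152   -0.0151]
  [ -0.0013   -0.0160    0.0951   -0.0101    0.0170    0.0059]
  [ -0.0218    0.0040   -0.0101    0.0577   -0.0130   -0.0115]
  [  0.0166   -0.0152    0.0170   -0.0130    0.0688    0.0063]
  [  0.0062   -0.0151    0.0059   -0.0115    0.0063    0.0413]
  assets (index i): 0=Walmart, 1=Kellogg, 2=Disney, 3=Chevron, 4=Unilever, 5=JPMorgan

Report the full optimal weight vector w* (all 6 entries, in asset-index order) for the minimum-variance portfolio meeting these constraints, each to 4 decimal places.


0.0176  -0.0034  -0.0276  0.5347  0.3646  0.1142

p=Σ⁻¹μ = [0.9618  1.1148  0.6699  4.8932  2.8433  2.7912]
q=Σ⁻¹𝟙 = [13.3021  17.2429  12.3217  33.4985  15.3295  33.7495]
a=μᵀp=1.712878  b=𝟙ᵀp=13.274029  c=𝟙ᵀq=125.444256  D=ac−b²=38.670870
λ₁=(c·0.167−b)/D = (125.444256·0.167−13.274029)/38.670870 = 0.198474
λ₂=(a−b·0.167)/D = (1.712878−13.274029·0.167)/38.670870 = -0.013030
w* = 0.198474·p + -0.013030·q:
  w_0 = 0.198474·0.9618 + -0.013030·13.3021 = 0.0176  (Walmart)
  w_1 = 0.198474·1.1148 + -0.013030·17.2429 = -0.0034  (Kellogg)
  w_2 = 0.198474·0.6699 + -0.013030·12.3217 = -0.0276  (Disney)
  w_3 = 0.198474·4.8932 + -0.013030·33.4985 = 0.5347  (Chevron)
  w_4 = 0.198474·2.8433 + -0.013030·15.3295 = 0.3646  (Unilever)
  w_5 = 0.198474·2.7912 + -0.013030·33.7495 = 0.1142  (JPMorgan)
Σw_i=1.0000  μᵀw=0.1670
σ²=wᵀΣw=λ₁·μ_p+λ₂ = 0.198474·0.167 + -0.013030 = 0.020115 ≈ 0.0201


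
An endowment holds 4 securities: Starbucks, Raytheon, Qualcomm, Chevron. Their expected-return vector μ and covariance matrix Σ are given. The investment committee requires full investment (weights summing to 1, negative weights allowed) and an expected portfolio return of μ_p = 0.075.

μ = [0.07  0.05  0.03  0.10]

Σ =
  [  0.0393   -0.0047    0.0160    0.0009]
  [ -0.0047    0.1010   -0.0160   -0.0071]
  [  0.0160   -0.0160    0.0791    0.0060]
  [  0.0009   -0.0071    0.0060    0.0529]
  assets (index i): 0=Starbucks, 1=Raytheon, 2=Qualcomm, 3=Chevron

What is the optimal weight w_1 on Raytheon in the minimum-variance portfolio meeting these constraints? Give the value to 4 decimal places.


0.1823

g=Σ⁻¹μ = [1.8189  0.7184  0.0084  1.9549]
h=Σ⁻¹𝟙 = [22.8480  13.8023  9.3480  19.3071]
a=μᵀg=0.358986  b=𝟙ᵀg=4.500625  c=𝟙ᵀh=65.305410  D=ac−b²=3.188113
λ₁=(c·0.075−b)/D = (65.305410·0.075−4.500625)/3.188113 = 0.124613
λ₂=(a−b·0.075)/D = (0.358986−4.500625·0.075)/3.188113 = 0.006725
w* = 0.124613·g + 0.006725·h:
  w_0 = 0.124613·1.8189 + 0.006725·22.8480 = 0.3803  (Starbucks)
  w_1 = 0.124613·0.7184 + 0.006725·13.8023 = 0.1823  (Raytheon)
  w_2 = 0.124613·0.0084 + 0.006725·9.3480 = 0.0639  (Qualcomm)
  w_3 = 0.124613·1.9549 + 0.006725·19.3071 = 0.3734  (Chevron)
Σw_i=1.0000  μᵀw=0.0750
σ²=wᵀΣw=λ₁·μ_p+λ₂ = 0.124613·0.075 + 0.006725 = 0.016071 ≈ 0.0161


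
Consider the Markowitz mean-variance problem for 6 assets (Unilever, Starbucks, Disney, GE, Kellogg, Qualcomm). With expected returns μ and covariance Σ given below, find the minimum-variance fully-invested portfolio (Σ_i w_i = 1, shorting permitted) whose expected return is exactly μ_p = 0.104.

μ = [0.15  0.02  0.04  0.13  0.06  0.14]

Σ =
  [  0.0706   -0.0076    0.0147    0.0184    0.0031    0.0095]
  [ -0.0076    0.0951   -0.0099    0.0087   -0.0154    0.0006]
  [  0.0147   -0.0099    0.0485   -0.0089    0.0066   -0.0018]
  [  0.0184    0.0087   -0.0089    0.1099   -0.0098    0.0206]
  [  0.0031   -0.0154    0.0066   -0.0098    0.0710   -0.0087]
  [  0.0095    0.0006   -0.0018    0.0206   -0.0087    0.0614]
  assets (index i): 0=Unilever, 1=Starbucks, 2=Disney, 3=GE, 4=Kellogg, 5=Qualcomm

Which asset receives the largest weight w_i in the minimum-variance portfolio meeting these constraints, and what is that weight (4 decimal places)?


Qualcomm (0.2909)

p=Σ⁻¹μ = [1.5913  0.5057  0.4784  0.6464  1.1742  1.9925]
q=Σ⁻¹𝟙 = [6.6217  15.4310  21.1943  7.1175  18.1042  15.9099]
a=μᵀp=0.701384  b=𝟙ᵀp=6.388562  c=𝟙ᵀq=84.378575  D=ac−b²=18.368093
λ₁=(c·0.104−b)/D = (84.378575·0.104−6.388562)/18.368093 = 0.129943
λ₂=(a−b·0.104)/D = (0.701384−6.388562·0.104)/18.368093 = 0.002013
w* = 0.129943·p + 0.002013·q:
  w_0 = 0.129943·1.5913 + 0.002013·6.6217 = 0.2201  (Unilever)
  w_1 = 0.129943·0.5057 + 0.002013·15.4310 = 0.0968  (Starbucks)
  w_2 = 0.129943·0.4784 + 0.002013·21.1943 = 0.1048  (Disney)
  w_3 = 0.129943·0.6464 + 0.002013·7.1175 = 0.0983  (GE)
  w_4 = 0.129943·1.1742 + 0.002013·18.1042 = 0.1890  (Kellogg)
  w_5 = 0.129943·1.9925 + 0.002013·15.9099 = 0.2909  (Qualcomm)
Σw_i=1.0000  μᵀw=0.1040
σ²=wᵀΣw=λ₁·μ_p+λ₂ = 0.129943·0.104 + 0.002013 = 0.015527 ≈ 0.0155


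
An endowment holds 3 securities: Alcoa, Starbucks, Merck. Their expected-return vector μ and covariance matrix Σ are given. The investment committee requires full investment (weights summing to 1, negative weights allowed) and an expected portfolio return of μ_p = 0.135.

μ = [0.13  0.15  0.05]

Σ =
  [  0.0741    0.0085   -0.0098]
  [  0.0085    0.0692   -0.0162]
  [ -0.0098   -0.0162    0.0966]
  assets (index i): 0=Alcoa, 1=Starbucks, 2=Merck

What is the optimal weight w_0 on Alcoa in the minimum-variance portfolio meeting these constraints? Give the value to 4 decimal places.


g=Σ⁻¹μ = [1.6401  2.2132  1.0551]
h=Σ⁻¹𝟙 = [13.5503  16.1664  14.4378]
a=μᵀg=0.597943  b=𝟙ᵀg=4.908384  c=𝟙ᵀh=44.154441  D=ac−b²=2.309595
λ₁=(c·0.135−b)/D = (44.154441·0.135−4.908384)/2.309595 = 0.455693
λ₂=(a−b·0.135)/D = (0.597943−4.908384·0.135)/2.309595 = -0.028009
w* = 0.455693·g + -0.028009·h:
  w_0 = 0.455693·1.6401 + -0.028009·13.5503 = 0.3678  (Alcoa)
  w_1 = 0.455693·2.2132 + -0.028009·16.1664 = 0.5557  (Starbucks)
  w_2 = 0.455693·1.0551 + -0.028009·14.4378 = 0.0764  (Merck)
Σw_i=1.0000  μᵀw=0.1350
σ²=wᵀΣw=λ₁·μ_p+λ₂ = 0.455693·0.135 + -0.028009 = 0.033510 ≈ 0.0335

0.3678


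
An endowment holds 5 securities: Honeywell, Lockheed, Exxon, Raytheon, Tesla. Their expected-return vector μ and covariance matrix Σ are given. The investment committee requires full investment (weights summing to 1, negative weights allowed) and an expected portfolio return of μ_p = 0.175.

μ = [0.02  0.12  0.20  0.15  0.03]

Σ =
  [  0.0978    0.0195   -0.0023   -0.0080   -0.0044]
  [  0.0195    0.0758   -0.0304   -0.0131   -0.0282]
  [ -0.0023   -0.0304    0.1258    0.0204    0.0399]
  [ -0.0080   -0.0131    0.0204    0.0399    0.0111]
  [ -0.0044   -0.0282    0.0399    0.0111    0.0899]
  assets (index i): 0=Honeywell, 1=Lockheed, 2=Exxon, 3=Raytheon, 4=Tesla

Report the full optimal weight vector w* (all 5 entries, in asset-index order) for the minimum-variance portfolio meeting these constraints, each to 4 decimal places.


-0.0782  0.3821  0.2824  0.5152  -0.1015

p=Σ⁻¹μ = [-0.0247  2.9374  1.6607  3.8585  0.0404]
q=Σ⁻¹𝟙 = [8.7173  22.6063  4.8887  28.1166  13.0000]
a=μᵀp=1.264118  b=𝟙ᵀp=8.472333  c=𝟙ᵀq=77.328897  D=ac−b²=25.972405
λ₁=(c·0.175−b)/D = (77.328897·0.175−8.472333)/25.972405 = 0.194831
λ₂=(a−b·0.175)/D = (1.264118−8.472333·0.175)/25.972405 = -0.008414
w* = 0.194831·p + -0.008414·q:
  w_0 = 0.194831·-0.0247 + -0.008414·8.7173 = -0.0782  (Honeywell)
  w_1 = 0.194831·2.9374 + -0.008414·22.6063 = 0.3821  (Lockheed)
  w_2 = 0.194831·1.6607 + -0.008414·4.8887 = 0.2824  (Exxon)
  w_3 = 0.194831·3.8585 + -0.008414·28.1166 = 0.5152  (Raytheon)
  w_4 = 0.194831·0.0404 + -0.008414·13.0000 = -0.1015  (Tesla)
Σw_i=1.0000  μᵀw=0.1750
σ²=wᵀΣw=λ₁·μ_p+λ₂ = 0.194831·0.175 + -0.008414 = 0.025681 ≈ 0.0257


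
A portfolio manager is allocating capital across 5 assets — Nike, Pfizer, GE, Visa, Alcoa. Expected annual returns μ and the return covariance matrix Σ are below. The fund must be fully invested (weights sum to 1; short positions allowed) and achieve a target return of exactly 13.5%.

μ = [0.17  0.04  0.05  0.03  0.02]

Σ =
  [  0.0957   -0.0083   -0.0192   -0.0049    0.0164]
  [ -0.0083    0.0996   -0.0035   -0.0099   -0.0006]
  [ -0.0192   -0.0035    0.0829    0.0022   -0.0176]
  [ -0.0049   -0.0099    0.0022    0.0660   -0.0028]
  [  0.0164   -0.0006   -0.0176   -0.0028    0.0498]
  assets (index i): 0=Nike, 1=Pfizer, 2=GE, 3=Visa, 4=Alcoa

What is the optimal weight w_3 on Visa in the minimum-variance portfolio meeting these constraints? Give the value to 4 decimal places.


0.0898

g=Σ⁻¹μ = [2.0683  0.6822  1.1281  0.6799  0.1656]
h=Σ⁻¹𝟙 = [12.4779  13.7756  20.2062  18.5024  24.3185]
a=μᵀg=0.459010  b=𝟙ᵀg=4.724018  c=𝟙ᵀh=89.280631  D=ac−b²=18.664403
λ₁=(c·0.135−b)/D = (89.280631·0.135−4.724018)/18.664403 = 0.392666
λ₂=(a−b·0.135)/D = (0.459010−4.724018·0.135)/18.664403 = -0.009576
w* = 0.392666·g + -0.009576·h:
  w_0 = 0.392666·2.0683 + -0.009576·12.4779 = 0.6927  (Nike)
  w_1 = 0.392666·0.6822 + -0.009576·13.7756 = 0.1360  (Pfizer)
  w_2 = 0.392666·1.1281 + -0.009576·20.2062 = 0.2495  (GE)
  w_3 = 0.392666·0.6799 + -0.009576·18.5024 = 0.0898  (Visa)
  w_4 = 0.392666·0.1656 + -0.009576·24.3185 = -0.1679  (Alcoa)
Σw_i=1.0000  μᵀw=0.1350
σ²=wᵀΣw=λ₁·μ_p+λ₂ = 0.392666·0.135 + -0.009576 = 0.043434 ≈ 0.0434


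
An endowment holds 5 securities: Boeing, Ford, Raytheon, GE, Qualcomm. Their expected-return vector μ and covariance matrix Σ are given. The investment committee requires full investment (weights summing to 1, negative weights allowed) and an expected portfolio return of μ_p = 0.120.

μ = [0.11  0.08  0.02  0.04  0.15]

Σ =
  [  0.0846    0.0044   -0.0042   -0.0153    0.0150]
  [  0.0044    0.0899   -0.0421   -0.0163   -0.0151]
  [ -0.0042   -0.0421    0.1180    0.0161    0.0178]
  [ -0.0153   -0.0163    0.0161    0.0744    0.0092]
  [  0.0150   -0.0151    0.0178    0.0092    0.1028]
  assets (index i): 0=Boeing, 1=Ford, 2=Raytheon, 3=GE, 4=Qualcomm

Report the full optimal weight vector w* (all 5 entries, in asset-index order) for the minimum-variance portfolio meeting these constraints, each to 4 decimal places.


0.2726  0.2478  -0.0472  0.0716  0.4551

x=Σ⁻¹μ = [1.1572  1.3938  0.3907  0.8291  1.3532]
y=Σ⁻¹𝟙 = [13.2052  20.8375  12.9854  17.0351  7.0886]
a=μᵀx=0.482748  b=𝟙ᵀx=5.123974  c=𝟙ᵀy=71.151832  D=ac−b²=8.093331
λ₁=(c·0.120−b)/D = (71.151832·0.120−5.123974)/8.093331 = 0.421859
λ₂=(a−b·0.120)/D = (0.482748−5.123974·0.120)/8.093331 = -0.016326
w* = 0.421859·x + -0.016326·y:
  w_0 = 0.421859·1.1572 + -0.016326·13.2052 = 0.2726  (Boeing)
  w_1 = 0.421859·1.3938 + -0.016326·20.8375 = 0.2478  (Ford)
  w_2 = 0.421859·0.3907 + -0.016326·12.9854 = -0.0472  (Raytheon)
  w_3 = 0.421859·0.8291 + -0.016326·17.0351 = 0.0716  (GE)
  w_4 = 0.421859·1.3532 + -0.016326·7.0886 = 0.4551  (Qualcomm)
Σw_i=1.0000  μᵀw=0.1200
σ²=wᵀΣw=λ₁·μ_p+λ₂ = 0.421859·0.120 + -0.016326 = 0.034298 ≈ 0.0343


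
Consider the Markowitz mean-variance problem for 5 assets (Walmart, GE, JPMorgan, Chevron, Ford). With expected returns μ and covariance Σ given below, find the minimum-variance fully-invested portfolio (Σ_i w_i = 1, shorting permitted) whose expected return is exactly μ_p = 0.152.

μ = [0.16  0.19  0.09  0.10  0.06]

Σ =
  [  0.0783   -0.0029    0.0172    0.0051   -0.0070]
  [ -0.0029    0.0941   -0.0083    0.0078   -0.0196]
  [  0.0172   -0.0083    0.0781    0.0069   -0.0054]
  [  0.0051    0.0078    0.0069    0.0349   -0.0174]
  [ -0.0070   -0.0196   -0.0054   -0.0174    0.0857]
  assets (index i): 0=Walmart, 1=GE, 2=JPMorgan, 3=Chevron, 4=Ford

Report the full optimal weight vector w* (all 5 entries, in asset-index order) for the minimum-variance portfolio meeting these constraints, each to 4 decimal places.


0.3429  0.3964  0.0253  0.1353  0.1000

x=Σ⁻¹μ = [1.9341  2.3379  0.8590  2.9059  2.0369]
y=Σ⁻¹𝟙 = [10.8687  13.9532  10.5441  33.4282  23.1990]
a=μᵀx=1.243774  b=𝟙ᵀx=10.073809  c=𝟙ᵀy=91.993019  D=ac−b²=12.936943
λ₁=(c·0.152−b)/D = (91.993019·0.152−10.073809)/12.936943 = 0.302168
λ₂=(a−b·0.152)/D = (1.243774−10.073809·0.152)/12.936943 = -0.022219
w* = 0.302168·x + -0.022219·y:
  w_0 = 0.302168·1.9341 + -0.022219·10.8687 = 0.3429  (Walmart)
  w_1 = 0.302168·2.3379 + -0.022219·13.9532 = 0.3964  (GE)
  w_2 = 0.302168·0.8590 + -0.022219·10.5441 = 0.0253  (JPMorgan)
  w_3 = 0.302168·2.9059 + -0.022219·33.4282 = 0.1353  (Chevron)
  w_4 = 0.302168·2.0369 + -0.022219·23.1990 = 0.1000  (Ford)
Σw_i=1.0000  μᵀw=0.1520
σ²=wᵀΣw=λ₁·μ_p+λ₂ = 0.302168·0.152 + -0.022219 = 0.023711 ≈ 0.0237


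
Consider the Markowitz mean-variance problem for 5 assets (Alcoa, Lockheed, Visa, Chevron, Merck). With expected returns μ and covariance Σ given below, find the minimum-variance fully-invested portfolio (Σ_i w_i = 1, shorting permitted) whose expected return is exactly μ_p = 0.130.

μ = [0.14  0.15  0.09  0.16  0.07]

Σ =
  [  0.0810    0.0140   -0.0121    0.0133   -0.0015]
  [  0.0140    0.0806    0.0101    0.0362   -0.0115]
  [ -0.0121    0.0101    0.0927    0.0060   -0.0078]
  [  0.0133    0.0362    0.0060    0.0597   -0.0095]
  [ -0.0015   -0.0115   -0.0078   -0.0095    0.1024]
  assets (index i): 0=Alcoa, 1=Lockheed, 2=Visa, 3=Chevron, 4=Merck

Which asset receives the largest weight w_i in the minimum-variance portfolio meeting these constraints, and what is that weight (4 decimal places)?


x=Σ⁻¹μ = [1.4514  0.7446  1.0402  1.9678  1.0503]
y=Σ⁻¹𝟙 = [11.5114  5.4525  11.9960  11.6700  12.5430]
a=μᵀx=0.796878  b=𝟙ᵀx=6.254324  c=𝟙ᵀy=53.172942  D=ac−b²=3.255780
λ₁=(c·0.130−b)/D = (53.172942·0.130−6.254324)/3.255780 = 0.202151
λ₂=(a−b·0.130)/D = (0.796878−6.254324·0.130)/3.255780 = -0.004971
w* = 0.202151·x + -0.004971·y:
  w_0 = 0.202151·1.4514 + -0.004971·11.5114 = 0.2362  (Alcoa)
  w_1 = 0.202151·0.7446 + -0.004971·5.4525 = 0.1234  (Lockheed)
  w_2 = 0.202151·1.0402 + -0.004971·11.9960 = 0.1506  (Visa)
  w_3 = 0.202151·1.9678 + -0.004971·11.6700 = 0.3398  (Chevron)
  w_4 = 0.202151·1.0503 + -0.004971·12.5430 = 0.1500  (Merck)
Σw_i=1.0000  μᵀw=0.1300
σ²=wᵀΣw=λ₁·μ_p+λ₂ = 0.202151·0.130 + -0.004971 = 0.021309 ≈ 0.0213

Chevron (0.3398)


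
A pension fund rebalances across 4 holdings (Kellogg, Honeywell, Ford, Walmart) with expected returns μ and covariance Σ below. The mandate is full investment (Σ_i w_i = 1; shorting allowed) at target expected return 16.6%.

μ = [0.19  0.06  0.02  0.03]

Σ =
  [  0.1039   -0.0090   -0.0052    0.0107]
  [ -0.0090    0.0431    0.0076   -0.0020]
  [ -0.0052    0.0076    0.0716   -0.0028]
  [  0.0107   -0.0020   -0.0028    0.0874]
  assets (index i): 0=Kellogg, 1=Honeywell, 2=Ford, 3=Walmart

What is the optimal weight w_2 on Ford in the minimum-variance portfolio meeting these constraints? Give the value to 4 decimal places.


-0.0963

g=Σ⁻¹μ = [1.9787  1.7697  0.2410  0.1492]
h=Σ⁻¹𝟙 = [11.1869  23.8131  12.6824  11.0233]
a=μᵀg=0.491428  b=𝟙ᵀg=4.138636  c=𝟙ᵀh=58.705607  D=ac−b²=11.721261
λ₁=(c·0.166−b)/D = (58.705607·0.166−4.138636)/11.721261 = 0.478318
λ₂=(a−b·0.166)/D = (0.491428−4.138636·0.166)/11.721261 = -0.016686
w* = 0.478318·g + -0.016686·h:
  w_0 = 0.478318·1.9787 + -0.016686·11.1869 = 0.7598  (Kellogg)
  w_1 = 0.478318·1.7697 + -0.016686·23.8131 = 0.4491  (Honeywell)
  w_2 = 0.478318·0.2410 + -0.016686·12.6824 = -0.0963  (Ford)
  w_3 = 0.478318·0.1492 + -0.016686·11.0233 = -0.1126  (Walmart)
Σw_i=1.0000  μᵀw=0.1660
σ²=wᵀΣw=λ₁·μ_p+λ₂ = 0.478318·0.166 + -0.016686 = 0.062714 ≈ 0.0627


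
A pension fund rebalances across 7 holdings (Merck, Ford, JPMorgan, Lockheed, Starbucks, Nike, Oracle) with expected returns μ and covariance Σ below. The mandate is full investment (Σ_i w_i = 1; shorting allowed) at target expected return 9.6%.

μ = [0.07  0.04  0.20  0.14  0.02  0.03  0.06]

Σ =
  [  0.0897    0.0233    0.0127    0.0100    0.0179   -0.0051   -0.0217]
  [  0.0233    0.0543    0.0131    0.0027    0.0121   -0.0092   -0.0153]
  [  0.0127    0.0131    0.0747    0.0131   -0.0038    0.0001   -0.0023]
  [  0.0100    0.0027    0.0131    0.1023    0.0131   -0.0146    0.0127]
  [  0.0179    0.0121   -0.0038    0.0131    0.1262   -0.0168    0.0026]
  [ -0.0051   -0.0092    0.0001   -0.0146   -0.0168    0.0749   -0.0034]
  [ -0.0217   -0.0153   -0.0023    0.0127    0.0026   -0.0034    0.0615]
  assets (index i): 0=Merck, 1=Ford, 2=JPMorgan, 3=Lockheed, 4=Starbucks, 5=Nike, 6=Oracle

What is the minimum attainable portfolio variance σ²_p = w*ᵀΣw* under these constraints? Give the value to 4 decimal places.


0.0131

g=Σ⁻¹μ = [0.5644  0.3032  2.4032  0.9430  0.0970  0.7322  1.1817]
h=Σ⁻¹𝟙 = [9.7535  21.0158  8.0028  6.2596  6.3147  20.3480  24.7946]
a=μᵀg=0.759105  b=𝟙ᵀg=6.224689  c=𝟙ᵀh=96.488918  D=ac−b²=34.498498
λ₁=(c·0.096−b)/D = (96.488918·0.096−6.224689)/34.498498 = 0.088069
λ₂=(a−b·0.096)/D = (0.759105−6.224689·0.096)/34.498498 = 0.004682
w* = 0.088069·g + 0.004682·h:
  w_0 = 0.088069·0.5644 + 0.004682·9.7535 = 0.0954  (Merck)
  w_1 = 0.088069·0.3032 + 0.004682·21.0158 = 0.1251  (Ford)
  w_2 = 0.088069·2.4032 + 0.004682·8.0028 = 0.2491  (JPMorgan)
  w_3 = 0.088069·0.9430 + 0.004682·6.2596 = 0.1124  (Lockheed)
  w_4 = 0.088069·0.0970 + 0.004682·6.3147 = 0.0381  (Starbucks)
  w_5 = 0.088069·0.7322 + 0.004682·20.3480 = 0.1598  (Nike)
  w_6 = 0.088069·1.1817 + 0.004682·24.7946 = 0.2202  (Oracle)
Σw_i=1.0000  μᵀw=0.0960
σ²=wᵀΣw=λ₁·μ_p+λ₂ = 0.088069·0.096 + 0.004682 = 0.013137 ≈ 0.0131
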